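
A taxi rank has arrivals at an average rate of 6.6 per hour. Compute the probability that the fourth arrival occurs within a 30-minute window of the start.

0.4197

Over the interval, μ = 6.6 × 0.5 = 3.3 (a 30-minute window = 0.5 hours).
The fourth arrival falls in the interval iff at least 4 events occur there: P(S_4 ≤ t) = P(N ≥ 4) = 1 − P(N ≤ 3) ≈ 0.4197.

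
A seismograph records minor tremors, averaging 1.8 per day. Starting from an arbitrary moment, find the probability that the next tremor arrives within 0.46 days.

0.5631

Inter-arrival times are exponential with rate λ = 1.8 per day.
P(T ≤ 0.46) = 1 − e^(−λt) = 1 − e^(−1.8 × 0.46) = 1 − e^(−0.828) ≈ 0.5631.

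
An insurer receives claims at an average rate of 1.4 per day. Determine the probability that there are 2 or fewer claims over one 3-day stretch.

0.2102

Over the interval, μ = 1.4 × 3 = 4.2 (a 3-day stretch = 3 days).
P(N ≤ 2) = Σ_{j=0}^{2} e^(−μ) μ^j/j! ≈ 0.2102.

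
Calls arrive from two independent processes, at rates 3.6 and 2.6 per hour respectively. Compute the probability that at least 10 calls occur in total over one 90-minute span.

0.4521

Independent Poisson processes superpose: combined rate λ = 3.6 + 2.6 = 6.2 per hour.
Over the interval, μ = 6.2 × 1.5 = 9.3 (a 90-minute span = 1.5 hours).
P(N ≥ 10) = 1 − P(N ≤ 9) ≈ 0.4521.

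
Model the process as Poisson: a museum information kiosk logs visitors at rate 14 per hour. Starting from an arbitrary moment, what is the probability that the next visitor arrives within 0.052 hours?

0.5171

Inter-arrival times are exponential with rate λ = 14 per hour.
P(T ≤ 0.052) = 1 − e^(−λt) = 1 − e^(−14 × 0.052) = 1 − e^(−0.728) ≈ 0.5171.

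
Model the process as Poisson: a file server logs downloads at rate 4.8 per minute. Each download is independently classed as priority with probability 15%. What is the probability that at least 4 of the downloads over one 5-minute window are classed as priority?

Thinning: the downloads that are classed as priority themselves form a Poisson process with rate 0.15 × 4.8 = 0.72 per minute.
Over the interval, μ = 0.72 × 5 = 3.6 (a 5-minute window = 5 minutes).
P(N ≥ 4) = 1 − P(N ≤ 3) ≈ 0.4848.

0.4848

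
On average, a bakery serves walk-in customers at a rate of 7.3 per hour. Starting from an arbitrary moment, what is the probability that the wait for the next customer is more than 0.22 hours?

0.2007

The wait for the next event is exponential with rate λ = 7.3 per hour.
P(T > 0.22) = e^(−λt) = e^(−7.3 × 0.22) = e^(−1.606) ≈ 0.2007.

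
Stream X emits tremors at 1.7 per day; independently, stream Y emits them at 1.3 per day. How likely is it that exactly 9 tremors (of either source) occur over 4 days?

Independent Poisson processes superpose: combined rate λ = 1.7 + 1.3 = 3 per day.
Over the interval, μ = 3 × 4 = 12 (4 days).
P(N = 9) = e^(−12) · 12^9/9! ≈ 0.0874.

0.0874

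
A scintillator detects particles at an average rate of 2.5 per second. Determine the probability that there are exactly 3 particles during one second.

0.2138

With mean μ = 2.5 per second,
P(N = 3) = e^(−μ) μ^3/3! = e^(−2.5) · 2.5^3/6 ≈ 0.2138.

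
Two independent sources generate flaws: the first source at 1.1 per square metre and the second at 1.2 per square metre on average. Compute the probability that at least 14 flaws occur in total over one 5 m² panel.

0.2670

Independent Poisson processes superpose: combined rate λ = 1.1 + 1.2 = 2.3 per square metre.
Over the interval, μ = 2.3 × 5 = 11.5 (a 5 m² panel = 5 square metres).
P(N ≥ 14) = 1 − P(N ≤ 13) ≈ 0.2670.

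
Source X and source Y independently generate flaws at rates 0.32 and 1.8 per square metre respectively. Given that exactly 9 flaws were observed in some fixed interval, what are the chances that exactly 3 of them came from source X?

Given the total, each event is independently from source X with probability p = λ_X/(λ_X+λ_Y) = 0.32/2.12 ≈ 0.1509.
So K ~ Binomial(9, 0.32/2.12): P(K = 3) = C(9,3) · (0.32/2.12)^3 · (1.8/2.12)^6 ≈ 0.1082.

0.1082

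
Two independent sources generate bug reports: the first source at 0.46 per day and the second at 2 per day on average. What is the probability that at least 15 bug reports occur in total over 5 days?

Independent Poisson processes superpose: combined rate λ = 0.46 + 2 = 2.46 per day.
Over the interval, μ = 2.46 × 5 = 12.3 (5 days).
P(N ≥ 15) = 1 − P(N ≤ 14) ≈ 0.2558.

0.2558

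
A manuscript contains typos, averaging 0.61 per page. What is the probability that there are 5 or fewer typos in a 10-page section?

Over the interval, μ = 0.61 × 10 = 6.1 (a 10-page section = 10 pages).
P(N ≤ 5) = Σ_{j=0}^{5} e^(−μ) μ^j/j! ≈ 0.4298.

0.4298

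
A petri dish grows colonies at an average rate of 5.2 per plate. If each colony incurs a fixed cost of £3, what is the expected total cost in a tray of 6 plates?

E[N] = 5.2 × 6 = 31.2 (a tray of 6 plates = 6 plates); E[cost] = 31.2 × £3 = £93.6.

£93.6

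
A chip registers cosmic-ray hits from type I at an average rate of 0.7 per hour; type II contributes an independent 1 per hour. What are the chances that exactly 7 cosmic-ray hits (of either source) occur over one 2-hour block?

Independent Poisson processes superpose: combined rate λ = 0.7 + 1 = 1.7 per hour.
Over the interval, μ = 1.7 × 2 = 3.4 (a 2-hour block = 2 hours).
P(N = 7) = e^(−3.4) · 3.4^7/7! ≈ 0.0348.

0.0348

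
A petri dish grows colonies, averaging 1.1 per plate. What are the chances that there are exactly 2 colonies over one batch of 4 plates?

Over the interval, μ = 1.1 × 4 = 4.4 (a batch of 4 plates = 4 plates).
P(N = 2) = e^(−μ) μ^2/2! = e^(−4.4) · 4.4^2/2 ≈ 0.1188.

0.1188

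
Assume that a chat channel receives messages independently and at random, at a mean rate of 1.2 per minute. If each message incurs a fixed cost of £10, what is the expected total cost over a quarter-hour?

E[N] = 1.2 × 15 = 18 (a quarter-hour = 15 minutes); E[cost] = 18 × £10 = £180.

£180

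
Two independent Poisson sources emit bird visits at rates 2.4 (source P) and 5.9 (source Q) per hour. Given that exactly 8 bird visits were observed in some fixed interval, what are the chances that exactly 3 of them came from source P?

0.2457

Given the total, each event is independently from source P with probability p = λ_P/(λ_P+λ_Q) = 2.4/8.3 ≈ 0.2892.
So K ~ Binomial(8, 2.4/8.3): P(K = 3) = C(8,3) · (2.4/8.3)^3 · (5.9/8.3)^5 ≈ 0.2457.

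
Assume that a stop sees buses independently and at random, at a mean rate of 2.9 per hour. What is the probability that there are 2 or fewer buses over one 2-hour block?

0.0715

Over the interval, μ = 2.9 × 2 = 5.8 (a 2-hour block = 2 hours).
P(N ≤ 2) = Σ_{j=0}^{2} e^(−μ) μ^j/j! ≈ 0.0715.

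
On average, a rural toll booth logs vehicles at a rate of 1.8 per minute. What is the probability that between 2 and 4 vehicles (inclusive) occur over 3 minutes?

Over the interval, μ = 1.8 × 3 = 5.4 (3 minutes).
P(2 ≤ N ≤ 4) = Σ_{j=2}^{4} e^(−5.4) · 5.4^j/j! ≈ 0.3444.

0.3444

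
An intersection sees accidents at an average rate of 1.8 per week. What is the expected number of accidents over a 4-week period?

7.2

E[N] = λt = 1.8 × 4 = 7.2 (a 4-week period = 4 weeks).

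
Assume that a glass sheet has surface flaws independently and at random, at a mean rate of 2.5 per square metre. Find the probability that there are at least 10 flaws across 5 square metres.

Over the interval, μ = 2.5 × 5 = 12.5 (5 square metres).
P(N ≥ 10) = 1 − P(N ≤ 9) = 1 − Σ_{j=0}^{9} e^(−μ) μ^j/j! ≈ 0.7986.

0.7986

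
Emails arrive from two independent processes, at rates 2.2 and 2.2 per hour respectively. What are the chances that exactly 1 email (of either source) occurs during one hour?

Independent Poisson processes superpose: combined rate λ = 2.2 + 2.2 = 4.4 per hour.
So μ = 4.4.
P(N = 1) = e^(−4.4) · 4.4^1/1! ≈ 0.0540.

0.0540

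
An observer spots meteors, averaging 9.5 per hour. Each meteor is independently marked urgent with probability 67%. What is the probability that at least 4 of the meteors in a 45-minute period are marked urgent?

Thinning: the meteors that are marked urgent themselves form a Poisson process with rate 0.67 × 9.5 = 6.365 per hour.
Over the interval, μ = 6.365 × 0.75 = 4.77375 (a 45-minute period = 0.75 hours).
P(N ≥ 4) = 1 − P(N ≤ 3) ≈ 0.7018.

0.7018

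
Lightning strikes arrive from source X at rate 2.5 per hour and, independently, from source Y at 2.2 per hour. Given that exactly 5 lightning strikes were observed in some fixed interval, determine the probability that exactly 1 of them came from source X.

0.1277

Given the total, each event is independently from source X with probability p = λ_X/(λ_X+λ_Y) = 2.5/4.7 ≈ 0.5319.
So K ~ Binomial(5, 2.5/4.7): P(K = 1) = C(5,1) · (2.5/4.7)^1 · (2.2/4.7)^4 ≈ 0.1277.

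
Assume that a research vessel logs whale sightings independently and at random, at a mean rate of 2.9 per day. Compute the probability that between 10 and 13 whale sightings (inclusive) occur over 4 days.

0.4439

Over the interval, μ = 2.9 × 4 = 11.6 (4 days).
P(10 ≤ N ≤ 13) = Σ_{j=10}^{13} e^(−11.6) · 11.6^j/j! ≈ 0.4439.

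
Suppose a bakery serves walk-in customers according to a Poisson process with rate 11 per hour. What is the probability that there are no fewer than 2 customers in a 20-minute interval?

0.8807

Over the interval, μ = 11 × 1/3 ≈ 3.66667 (a 20-minute interval = 1/3 hours).
P(N ≥ 2) = 1 − P(N ≤ 1) = 1 − Σ_{j=0}^{1} e^(−μ) μ^j/j! ≈ 0.8807.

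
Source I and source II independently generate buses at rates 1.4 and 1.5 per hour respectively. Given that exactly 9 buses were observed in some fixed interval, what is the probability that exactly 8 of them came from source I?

0.0137

Given the total, each event is independently from source I with probability p = λ_I/(λ_I+λ_II) = 1.4/2.9 ≈ 0.4828.
So K ~ Binomial(9, 1.4/2.9): P(K = 8) = C(9,8) · (1.4/2.9)^8 · (1.5/2.9)^1 ≈ 0.0137.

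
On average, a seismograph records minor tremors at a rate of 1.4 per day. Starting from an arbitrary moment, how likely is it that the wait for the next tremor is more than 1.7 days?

0.0926

The wait for the next event is exponential with rate λ = 1.4 per day.
P(T > 1.7) = e^(−λt) = e^(−1.4 × 1.7) = e^(−2.38) ≈ 0.0926.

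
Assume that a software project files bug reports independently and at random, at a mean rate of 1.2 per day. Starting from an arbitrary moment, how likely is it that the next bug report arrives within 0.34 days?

Inter-arrival times are exponential with rate λ = 1.2 per day.
P(T ≤ 0.34) = 1 − e^(−λt) = 1 − e^(−1.2 × 0.34) = 1 − e^(−0.408) ≈ 0.3350.

0.3350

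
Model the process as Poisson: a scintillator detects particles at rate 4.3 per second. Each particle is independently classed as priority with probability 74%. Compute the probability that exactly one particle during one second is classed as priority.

Thinning: the particles that are classed as priority themselves form a Poisson process with rate 0.74 × 4.3 = 3.182 per second.
So μ = 3.182.
P(N = 1) = e^(−3.182) · 3.182^1/1! ≈ 0.1321.

0.1321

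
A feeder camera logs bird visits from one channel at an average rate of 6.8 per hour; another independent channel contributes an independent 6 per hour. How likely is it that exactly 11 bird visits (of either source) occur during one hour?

Independent Poisson processes superpose: combined rate λ = 6.8 + 6 = 12.8 per hour.
So μ = 12.8.
P(N = 11) = e^(−12.8) · 12.8^11/11! ≈ 0.1045.

0.1045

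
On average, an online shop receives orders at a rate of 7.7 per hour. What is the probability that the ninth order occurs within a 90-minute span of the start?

Over the interval, μ = 7.7 × 1.5 = 11.55 (a 90-minute span = 1.5 hours).
The ninth arrival falls in the interval iff at least 9 events occur there: P(S_9 ≤ t) = P(N ≥ 9) = 1 − P(N ≤ 8) ≈ 0.8132.

0.8132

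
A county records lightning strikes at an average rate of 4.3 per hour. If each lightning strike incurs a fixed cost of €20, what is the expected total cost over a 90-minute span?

E[N] = 4.3 × 1.5 = 6.45 (a 90-minute span = 1.5 hours); E[cost] = 6.45 × €20 = €129.

€129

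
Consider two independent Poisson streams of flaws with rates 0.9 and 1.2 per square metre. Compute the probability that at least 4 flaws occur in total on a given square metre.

Independent Poisson processes superpose: combined rate λ = 0.9 + 1.2 = 2.1 per square metre.
So μ = 2.1.
P(N ≥ 4) = 1 − P(N ≤ 3) ≈ 0.1614.

0.1614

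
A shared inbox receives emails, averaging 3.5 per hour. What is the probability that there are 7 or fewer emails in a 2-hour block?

Over the interval, μ = 3.5 × 2 = 7 (a 2-hour block = 2 hours).
P(N ≤ 7) = Σ_{j=0}^{7} e^(−μ) μ^j/j! ≈ 0.5987.

0.5987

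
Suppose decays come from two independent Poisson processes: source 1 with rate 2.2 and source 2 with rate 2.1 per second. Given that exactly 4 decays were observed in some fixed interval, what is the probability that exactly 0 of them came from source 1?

0.0569

Given the total, each event is independently from source 1 with probability p = λ_1/(λ_1+λ_2) = 2.2/4.3 ≈ 0.5116.
So K ~ Binomial(4, 2.2/4.3): P(K = 0) = C(4,0) · (2.2/4.3)^0 · (2.1/4.3)^4 ≈ 0.0569.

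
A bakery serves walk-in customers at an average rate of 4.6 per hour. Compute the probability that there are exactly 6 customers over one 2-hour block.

Over the interval, μ = 4.6 × 2 = 9.2 (a 2-hour block = 2 hours).
P(N = 6) = e^(−μ) μ^6/6! = e^(−9.2) · 9.2^6/720 ≈ 0.0851.

0.0851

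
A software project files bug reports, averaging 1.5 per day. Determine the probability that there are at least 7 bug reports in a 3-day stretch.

Over the interval, μ = 1.5 × 3 = 4.5 (a 3-day stretch = 3 days).
P(N ≥ 7) = 1 − P(N ≤ 6) = 1 − Σ_{j=0}^{6} e^(−μ) μ^j/j! ≈ 0.1689.

0.1689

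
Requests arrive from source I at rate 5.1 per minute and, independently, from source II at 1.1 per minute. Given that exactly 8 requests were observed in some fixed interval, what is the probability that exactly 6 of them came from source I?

0.2730

Given the total, each event is independently from source I with probability p = λ_I/(λ_I+λ_II) = 5.1/6.2 ≈ 0.8226.
So K ~ Binomial(8, 5.1/6.2): P(K = 6) = C(8,6) · (5.1/6.2)^6 · (1.1/6.2)^2 ≈ 0.2730.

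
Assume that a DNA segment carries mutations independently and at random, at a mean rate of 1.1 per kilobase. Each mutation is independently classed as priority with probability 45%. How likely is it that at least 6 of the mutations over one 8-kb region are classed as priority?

0.2086

Thinning: the mutations that are classed as priority themselves form a Poisson process with rate 0.45 × 1.1 = 0.495 per kilobase.
Over the interval, μ = 0.495 × 8 = 3.96 (an 8-kb region = 8 kilobases).
P(N ≥ 6) = 1 − P(N ≤ 5) ≈ 0.2086.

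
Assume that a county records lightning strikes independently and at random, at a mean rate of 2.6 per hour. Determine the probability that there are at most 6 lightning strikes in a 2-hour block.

0.7324

Over the interval, μ = 2.6 × 2 = 5.2 (a 2-hour block = 2 hours).
P(N ≤ 6) = Σ_{j=0}^{6} e^(−μ) μ^j/j! ≈ 0.7324.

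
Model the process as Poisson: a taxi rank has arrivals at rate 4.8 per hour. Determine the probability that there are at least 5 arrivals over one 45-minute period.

Over the interval, μ = 4.8 × 0.75 = 3.6 (a 45-minute period = 0.75 hours).
P(N ≥ 5) = 1 − P(N ≤ 4) = 1 − Σ_{j=0}^{4} e^(−μ) μ^j/j! ≈ 0.2936.

0.2936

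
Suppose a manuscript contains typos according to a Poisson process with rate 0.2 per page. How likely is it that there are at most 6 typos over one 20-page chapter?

0.8893

Over the interval, μ = 0.2 × 20 = 4 (a 20-page chapter = 20 pages).
P(N ≤ 6) = Σ_{j=0}^{6} e^(−μ) μ^j/j! ≈ 0.8893.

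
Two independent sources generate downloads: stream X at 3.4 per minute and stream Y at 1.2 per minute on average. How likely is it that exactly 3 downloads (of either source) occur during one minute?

Independent Poisson processes superpose: combined rate λ = 3.4 + 1.2 = 4.6 per minute.
So μ = 4.6.
P(N = 3) = e^(−4.6) · 4.6^3/3! ≈ 0.1631.

0.1631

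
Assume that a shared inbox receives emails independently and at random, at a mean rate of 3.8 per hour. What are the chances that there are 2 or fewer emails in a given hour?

0.2689

With mean μ = 3.8 per hour,
P(N ≤ 2) = Σ_{j=0}^{2} e^(−μ) μ^j/j! ≈ 0.2689.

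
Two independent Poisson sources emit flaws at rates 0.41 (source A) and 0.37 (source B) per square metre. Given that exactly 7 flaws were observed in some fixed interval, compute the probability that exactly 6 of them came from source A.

Given the total, each event is independently from source A with probability p = λ_A/(λ_A+λ_B) = 0.41/0.78 ≈ 0.5256.
So K ~ Binomial(7, 0.41/0.78): P(K = 6) = C(7,6) · (0.41/0.78)^6 · (0.37/0.78)^1 ≈ 0.0700.

0.0700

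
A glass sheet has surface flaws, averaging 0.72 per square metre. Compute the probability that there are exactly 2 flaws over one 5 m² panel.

0.1771

Over the interval, μ = 0.72 × 5 = 3.6 (a 5 m² panel = 5 square metres).
P(N = 2) = e^(−μ) μ^2/2! = e^(−3.6) · 3.6^2/2 ≈ 0.1771.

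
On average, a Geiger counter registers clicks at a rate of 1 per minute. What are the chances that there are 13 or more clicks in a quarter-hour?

0.7324

Over the interval, μ = 1 × 15 = 15 (a quarter-hour = 15 minutes).
P(N ≥ 13) = 1 − P(N ≤ 12) = 1 − Σ_{j=0}^{12} e^(−μ) μ^j/j! ≈ 0.7324.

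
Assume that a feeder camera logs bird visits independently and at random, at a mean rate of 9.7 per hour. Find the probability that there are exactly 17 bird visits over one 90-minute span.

Over the interval, μ = 9.7 × 1.5 = 14.55 (a 90-minute span = 1.5 hours).
P(N = 17) = e^(−μ) μ^17/17! = e^(−14.55) · 14.55^17/355687428096000 ≈ 0.0792.

0.0792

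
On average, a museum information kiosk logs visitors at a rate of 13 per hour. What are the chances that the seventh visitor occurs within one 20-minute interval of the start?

Over the interval, μ = 13 × 1/3 ≈ 4.33333 (a 20-minute interval = 1/3 hours).
The seventh arrival falls in the interval iff at least 7 events occur there: P(S_7 ≤ t) = P(N ≥ 7) = 1 − P(N ≤ 6) ≈ 0.1482.

0.1482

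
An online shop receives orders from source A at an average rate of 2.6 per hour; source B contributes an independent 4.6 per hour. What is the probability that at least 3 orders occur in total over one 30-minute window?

0.6973

Independent Poisson processes superpose: combined rate λ = 2.6 + 4.6 = 7.2 per hour.
Over the interval, μ = 7.2 × 0.5 = 3.6 (a 30-minute window = 0.5 hours).
P(N ≥ 3) = 1 − P(N ≤ 2) ≈ 0.6973.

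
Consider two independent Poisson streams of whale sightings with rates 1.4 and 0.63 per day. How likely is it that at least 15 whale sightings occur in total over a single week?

0.4518

Independent Poisson processes superpose: combined rate λ = 1.4 + 0.63 = 2.03 per day.
Over the interval, μ = 2.03 × 7 = 14.21 (a week = 7 days).
P(N ≥ 15) = 1 − P(N ≤ 14) ≈ 0.4518.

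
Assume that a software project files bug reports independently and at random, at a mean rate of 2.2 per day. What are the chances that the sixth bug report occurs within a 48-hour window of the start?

0.2801

Over the interval, μ = 2.2 × 2 = 4.4 (a 48-hour window = 2 days).
The sixth arrival falls in the interval iff at least 6 events occur there: P(S_6 ≤ t) = P(N ≥ 6) = 1 − P(N ≤ 5) ≈ 0.2801.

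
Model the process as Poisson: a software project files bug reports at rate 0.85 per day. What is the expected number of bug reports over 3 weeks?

E[N] = λt = 0.85 × 21 = 17.85 (3 weeks = 21 days).

17.85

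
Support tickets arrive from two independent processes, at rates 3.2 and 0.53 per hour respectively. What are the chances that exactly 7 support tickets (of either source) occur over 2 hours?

Independent Poisson processes superpose: combined rate λ = 3.2 + 0.53 = 3.73 per hour.
Over the interval, μ = 3.73 × 2 = 7.46 (2 hours).
P(N = 7) = e^(−7.46) · 7.46^7/7! ≈ 0.1469.

0.1469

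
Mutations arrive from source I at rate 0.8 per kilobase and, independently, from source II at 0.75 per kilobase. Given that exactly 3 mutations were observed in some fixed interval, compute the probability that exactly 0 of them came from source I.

0.1133

Given the total, each event is independently from source I with probability p = λ_I/(λ_I+λ_II) = 0.8/1.55 ≈ 0.5161.
So K ~ Binomial(3, 0.8/1.55): P(K = 0) = C(3,0) · (0.8/1.55)^0 · (0.75/1.55)^3 ≈ 0.1133.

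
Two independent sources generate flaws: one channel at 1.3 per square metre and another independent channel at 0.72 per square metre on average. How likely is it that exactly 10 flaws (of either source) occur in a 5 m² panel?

Independent Poisson processes superpose: combined rate λ = 1.3 + 0.72 = 2.02 per square metre.
Over the interval, μ = 2.02 × 5 = 10.1 (a 5 m² panel = 5 square metres).
P(N = 10) = e^(−10.1) · 10.1^10/10! ≈ 0.1250.

0.1250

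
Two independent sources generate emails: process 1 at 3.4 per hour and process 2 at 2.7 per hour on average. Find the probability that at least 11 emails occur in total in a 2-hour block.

0.6734

Independent Poisson processes superpose: combined rate λ = 3.4 + 2.7 = 6.1 per hour.
Over the interval, μ = 6.1 × 2 = 12.2 (a 2-hour block = 2 hours).
P(N ≥ 11) = 1 − P(N ≤ 10) ≈ 0.6734.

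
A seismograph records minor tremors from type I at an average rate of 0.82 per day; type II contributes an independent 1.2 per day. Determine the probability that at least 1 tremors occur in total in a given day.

Independent Poisson processes superpose: combined rate λ = 0.82 + 1.2 = 2.02 per day.
So μ = 2.02.
P(N ≥ 1) = 1 − P(N ≤ 0) ≈ 0.8673.

0.8673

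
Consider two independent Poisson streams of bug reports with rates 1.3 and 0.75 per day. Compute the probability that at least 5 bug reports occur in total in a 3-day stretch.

0.7345

Independent Poisson processes superpose: combined rate λ = 1.3 + 0.75 = 2.05 per day.
Over the interval, μ = 2.05 × 3 = 6.15 (a 3-day stretch = 3 days).
P(N ≥ 5) = 1 − P(N ≤ 4) ≈ 0.7345.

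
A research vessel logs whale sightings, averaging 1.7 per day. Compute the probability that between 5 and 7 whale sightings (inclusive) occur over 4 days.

Over the interval, μ = 1.7 × 4 = 6.8 (4 days).
P(5 ≤ N ≤ 7) = Σ_{j=5}^{7} e^(−6.8) · 6.8^j/j! ≈ 0.4365.

0.4365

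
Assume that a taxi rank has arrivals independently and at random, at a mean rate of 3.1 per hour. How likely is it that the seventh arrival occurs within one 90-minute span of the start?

0.1886

Over the interval, μ = 3.1 × 1.5 = 4.65 (a 90-minute span = 1.5 hours).
The seventh arrival falls in the interval iff at least 7 events occur there: P(S_7 ≤ t) = P(N ≥ 7) = 1 − P(N ≤ 6) ≈ 0.1886.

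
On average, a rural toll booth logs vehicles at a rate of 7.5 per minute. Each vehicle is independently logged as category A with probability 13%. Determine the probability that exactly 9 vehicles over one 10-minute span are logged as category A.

0.1279

Thinning: the vehicles that are logged as category A themselves form a Poisson process with rate 0.13 × 7.5 = 0.975 per minute.
Over the interval, μ = 0.975 × 10 = 9.75 (a 10-minute span = 10 minutes).
P(N = 9) = e^(−9.75) · 9.75^9/9! ≈ 0.1279.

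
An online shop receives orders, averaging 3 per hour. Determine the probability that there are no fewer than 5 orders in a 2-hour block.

0.7149

Over the interval, μ = 3 × 2 = 6 (a 2-hour block = 2 hours).
P(N ≥ 5) = 1 − P(N ≤ 4) = 1 − Σ_{j=0}^{4} e^(−μ) μ^j/j! ≈ 0.7149.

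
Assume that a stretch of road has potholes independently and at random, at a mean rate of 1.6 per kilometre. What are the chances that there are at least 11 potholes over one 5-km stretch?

0.1841

Over the interval, μ = 1.6 × 5 = 8 (a 5-km stretch = 5 kilometres).
P(N ≥ 11) = 1 − P(N ≤ 10) = 1 − Σ_{j=0}^{10} e^(−μ) μ^j/j! ≈ 0.1841.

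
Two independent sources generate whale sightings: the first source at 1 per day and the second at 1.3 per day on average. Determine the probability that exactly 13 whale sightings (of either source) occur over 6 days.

Independent Poisson processes superpose: combined rate λ = 1 + 1.3 = 2.3 per day.
Over the interval, μ = 2.3 × 6 = 13.8 (6 days).
P(N = 13) = e^(−13.8) · 13.8^13/13! ≈ 0.1074.

0.1074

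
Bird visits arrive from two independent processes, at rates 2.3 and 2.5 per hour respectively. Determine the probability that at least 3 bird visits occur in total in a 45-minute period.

Independent Poisson processes superpose: combined rate λ = 2.3 + 2.5 = 4.8 per hour.
Over the interval, μ = 4.8 × 0.75 = 3.6 (a 45-minute period = 0.75 hours).
P(N ≥ 3) = 1 − P(N ≤ 2) ≈ 0.6973.

0.6973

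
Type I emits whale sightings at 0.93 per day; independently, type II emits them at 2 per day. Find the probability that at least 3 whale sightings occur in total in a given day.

Independent Poisson processes superpose: combined rate λ = 0.93 + 2 = 2.93 per day.
So μ = 2.93.
P(N ≥ 3) = 1 − P(N ≤ 2) ≈ 0.5609.

0.5609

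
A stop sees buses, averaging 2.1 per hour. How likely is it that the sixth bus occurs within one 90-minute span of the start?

Over the interval, μ = 2.1 × 1.5 = 3.15 (a 90-minute span = 1.5 hours).
The sixth arrival falls in the interval iff at least 6 events occur there: P(S_6 ≤ t) = P(N ≥ 6) = 1 − P(N ≤ 5) ≈ 0.0998.

0.0998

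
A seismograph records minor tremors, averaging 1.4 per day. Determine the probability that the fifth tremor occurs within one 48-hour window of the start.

0.1523

Over the interval, μ = 1.4 × 2 = 2.8 (a 48-hour window = 2 days).
The fifth arrival falls in the interval iff at least 5 events occur there: P(S_5 ≤ t) = P(N ≥ 5) = 1 − P(N ≤ 4) ≈ 0.1523.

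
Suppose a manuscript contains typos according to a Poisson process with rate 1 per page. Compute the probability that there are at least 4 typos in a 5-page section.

0.7350

Over the interval, μ = 1 × 5 = 5 (a 5-page section = 5 pages).
P(N ≥ 4) = 1 − P(N ≤ 3) = 1 − Σ_{j=0}^{3} e^(−μ) μ^j/j! ≈ 0.7350.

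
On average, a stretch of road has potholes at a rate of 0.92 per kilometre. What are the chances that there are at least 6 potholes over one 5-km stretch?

Over the interval, μ = 0.92 × 5 = 4.6 (a 5-km stretch = 5 kilometres).
P(N ≥ 6) = 1 − P(N ≤ 5) = 1 − Σ_{j=0}^{5} e^(−μ) μ^j/j! ≈ 0.3142.

0.3142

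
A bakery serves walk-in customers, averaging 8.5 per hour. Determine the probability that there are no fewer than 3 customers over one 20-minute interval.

0.5385

Over the interval, μ = 8.5 × 1/3 ≈ 2.83333 (a 20-minute interval = 1/3 hours).
P(N ≥ 3) = 1 − P(N ≤ 2) = 1 − Σ_{j=0}^{2} e^(−μ) μ^j/j! ≈ 0.5385.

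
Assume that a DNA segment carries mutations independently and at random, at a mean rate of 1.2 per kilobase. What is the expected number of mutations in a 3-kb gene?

E[N] = λt = 1.2 × 3 = 3.6 (a 3-kb gene = 3 kilobases).

3.6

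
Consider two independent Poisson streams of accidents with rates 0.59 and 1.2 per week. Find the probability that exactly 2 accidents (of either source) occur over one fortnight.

Independent Poisson processes superpose: combined rate λ = 0.59 + 1.2 = 1.79 per week.
Over the interval, μ = 1.79 × 2 = 3.58 (a fortnight = 2 weeks).
P(N = 2) = e^(−3.58) · 3.58^2/2! ≈ 0.1786.

0.1786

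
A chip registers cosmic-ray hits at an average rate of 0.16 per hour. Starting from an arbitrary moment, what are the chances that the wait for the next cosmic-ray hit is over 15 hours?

0.0907

The wait for the next event is exponential with rate λ = 0.16 per hour.
P(T > 15) = e^(−λt) = e^(−0.16 × 15) = e^(−2.4) ≈ 0.0907.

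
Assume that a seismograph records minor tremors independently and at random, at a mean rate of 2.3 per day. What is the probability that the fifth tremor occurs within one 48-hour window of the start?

Over the interval, μ = 2.3 × 2 = 4.6 (a 48-hour window = 2 days).
The fifth arrival falls in the interval iff at least 5 events occur there: P(S_5 ≤ t) = P(N ≥ 5) = 1 − P(N ≤ 4) ≈ 0.4868.

0.4868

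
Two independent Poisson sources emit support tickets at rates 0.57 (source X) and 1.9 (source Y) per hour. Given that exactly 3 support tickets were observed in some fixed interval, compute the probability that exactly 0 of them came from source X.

Given the total, each event is independently from source X with probability p = λ_X/(λ_X+λ_Y) = 0.57/2.47 ≈ 0.2308.
So K ~ Binomial(3, 0.57/2.47): P(K = 0) = C(3,0) · (0.57/2.47)^0 · (1.9/2.47)^3 ≈ 0.4552.

0.4552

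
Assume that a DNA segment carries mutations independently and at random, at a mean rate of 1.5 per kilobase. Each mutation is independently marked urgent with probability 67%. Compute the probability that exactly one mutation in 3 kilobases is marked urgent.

Thinning: the mutations that are marked urgent themselves form a Poisson process with rate 0.67 × 1.5 = 1.005 per kilobase.
Over the interval, μ = 1.005 × 3 = 3.015 (3 kilobases).
P(N = 1) = e^(−3.015) · 3.015^1/1! ≈ 0.1479.

0.1479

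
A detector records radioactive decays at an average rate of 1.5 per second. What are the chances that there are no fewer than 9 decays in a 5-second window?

0.3380

Over the interval, μ = 1.5 × 5 = 7.5 (a 5-second window = 5 seconds).
P(N ≥ 9) = 1 − P(N ≤ 8) = 1 − Σ_{j=0}^{8} e^(−μ) μ^j/j! ≈ 0.3380.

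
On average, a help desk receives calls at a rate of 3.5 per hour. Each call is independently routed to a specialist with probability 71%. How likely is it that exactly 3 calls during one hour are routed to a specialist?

0.2131

Thinning: the calls that are routed to a specialist themselves form a Poisson process with rate 0.71 × 3.5 = 2.485 per hour.
So μ = 2.485.
P(N = 3) = e^(−2.485) · 2.485^3/3! ≈ 0.2131.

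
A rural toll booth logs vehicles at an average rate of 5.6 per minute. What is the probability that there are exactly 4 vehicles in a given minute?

With mean μ = 5.6 per minute,
P(N = 4) = e^(−μ) μ^4/4! = e^(−5.6) · 5.6^4/24 ≈ 0.1515.

0.1515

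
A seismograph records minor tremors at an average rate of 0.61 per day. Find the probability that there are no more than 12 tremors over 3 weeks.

0.4841

Over the interval, μ = 0.61 × 21 = 12.81 (3 weeks = 21 days).
P(N ≤ 12) = Σ_{j=0}^{12} e^(−μ) μ^j/j! ≈ 0.4841.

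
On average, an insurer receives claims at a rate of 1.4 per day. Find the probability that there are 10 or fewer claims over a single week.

0.6080

Over the interval, μ = 1.4 × 7 = 9.8 (a week = 7 days).
P(N ≤ 10) = Σ_{j=0}^{10} e^(−μ) μ^j/j! ≈ 0.6080.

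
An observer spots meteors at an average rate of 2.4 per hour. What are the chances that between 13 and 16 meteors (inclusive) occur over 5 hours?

Over the interval, μ = 2.4 × 5 = 12 (5 hours).
P(13 ≤ N ≤ 16) = Σ_{j=13}^{16} e^(−12) · 12^j/j! ≈ 0.3227.

0.3227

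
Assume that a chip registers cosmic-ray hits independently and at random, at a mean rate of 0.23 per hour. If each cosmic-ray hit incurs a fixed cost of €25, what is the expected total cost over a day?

E[N] = 0.23 × 24 = 5.52 (a day = 24 hours); E[cost] = 5.52 × €25 = €138.

€138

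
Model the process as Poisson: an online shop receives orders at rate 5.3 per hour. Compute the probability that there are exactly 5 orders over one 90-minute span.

Over the interval, μ = 5.3 × 1.5 = 7.95 (a 90-minute span = 1.5 hours).
P(N = 5) = e^(−μ) μ^5/5! = e^(−7.95) · 7.95^5/120 ≈ 0.0933.

0.0933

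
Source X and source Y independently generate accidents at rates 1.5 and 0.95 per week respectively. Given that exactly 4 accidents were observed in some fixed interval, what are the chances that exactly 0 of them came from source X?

0.0226

Given the total, each event is independently from source X with probability p = λ_X/(λ_X+λ_Y) = 1.5/2.45 ≈ 0.6122.
So K ~ Binomial(4, 1.5/2.45): P(K = 0) = C(4,0) · (1.5/2.45)^0 · (0.95/2.45)^4 ≈ 0.0226.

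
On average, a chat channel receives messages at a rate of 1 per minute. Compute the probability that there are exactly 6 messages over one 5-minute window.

Over the interval, μ = 1 × 5 = 5 (a 5-minute window = 5 minutes).
P(N = 6) = e^(−μ) μ^6/6! = e^(−5) · 5^6/720 ≈ 0.1462.

0.1462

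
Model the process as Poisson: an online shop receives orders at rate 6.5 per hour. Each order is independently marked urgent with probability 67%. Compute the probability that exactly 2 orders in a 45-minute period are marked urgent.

0.2035

Thinning: the orders that are marked urgent themselves form a Poisson process with rate 0.67 × 6.5 = 4.355 per hour.
Over the interval, μ = 4.355 × 0.75 = 3.26625 (a 45-minute period = 0.75 hours).
P(N = 2) = e^(−3.26625) · 3.26625^2/2! ≈ 0.2035.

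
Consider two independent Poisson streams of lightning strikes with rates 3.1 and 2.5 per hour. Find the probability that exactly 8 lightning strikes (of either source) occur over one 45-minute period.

Independent Poisson processes superpose: combined rate λ = 3.1 + 2.5 = 5.6 per hour.
Over the interval, μ = 5.6 × 0.75 = 4.2 (a 45-minute period = 0.75 hours).
P(N = 8) = e^(−4.2) · 4.2^8/8! ≈ 0.0360.

0.0360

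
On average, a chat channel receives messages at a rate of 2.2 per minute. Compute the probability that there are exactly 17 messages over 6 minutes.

0.0583

Over the interval, μ = 2.2 × 6 = 13.2 (6 minutes).
P(N = 17) = e^(−μ) μ^17/17! = e^(−13.2) · 13.2^17/355687428096000 ≈ 0.0583.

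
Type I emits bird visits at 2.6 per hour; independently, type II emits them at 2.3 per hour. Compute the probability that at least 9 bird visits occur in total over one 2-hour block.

0.6442

Independent Poisson processes superpose: combined rate λ = 2.6 + 2.3 = 4.9 per hour.
Over the interval, μ = 4.9 × 2 = 9.8 (a 2-hour block = 2 hours).
P(N ≥ 9) = 1 − P(N ≤ 8) ≈ 0.6442.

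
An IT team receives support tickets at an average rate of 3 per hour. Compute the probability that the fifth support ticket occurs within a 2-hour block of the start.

Over the interval, μ = 3 × 2 = 6 (a 2-hour block = 2 hours).
The fifth arrival falls in the interval iff at least 5 events occur there: P(S_5 ≤ t) = P(N ≥ 5) = 1 − P(N ≤ 4) ≈ 0.7149.

0.7149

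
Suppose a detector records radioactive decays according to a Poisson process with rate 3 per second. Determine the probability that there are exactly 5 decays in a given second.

0.1008

With mean μ = 3 per second,
P(N = 5) = e^(−μ) μ^5/5! = e^(−3) · 3^5/120 ≈ 0.1008.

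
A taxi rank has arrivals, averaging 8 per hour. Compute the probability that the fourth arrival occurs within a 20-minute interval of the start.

Over the interval, μ = 8 × 1/3 ≈ 2.66667 (a 20-minute interval = 1/3 hours).
The fourth arrival falls in the interval iff at least 4 events occur there: P(S_4 ≤ t) = P(N ≥ 4) = 1 − P(N ≤ 3) ≈ 0.2786.

0.2786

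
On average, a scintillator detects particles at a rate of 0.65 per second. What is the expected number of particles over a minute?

39

E[N] = λt = 0.65 × 60 = 39 (a minute = 60 seconds).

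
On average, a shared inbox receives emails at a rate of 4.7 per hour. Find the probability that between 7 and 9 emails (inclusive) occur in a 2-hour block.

0.3621

Over the interval, μ = 4.7 × 2 = 9.4 (a 2-hour block = 2 hours).
P(7 ≤ N ≤ 9) = Σ_{j=7}^{9} e^(−9.4) · 9.4^j/j! ≈ 0.3621.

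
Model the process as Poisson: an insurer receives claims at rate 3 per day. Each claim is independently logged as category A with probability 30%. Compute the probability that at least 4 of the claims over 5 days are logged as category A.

Thinning: the claims that are logged as category A themselves form a Poisson process with rate 0.3 × 3 = 0.9 per day.
Over the interval, μ = 0.9 × 5 = 4.5 (5 days).
P(N ≥ 4) = 1 − P(N ≤ 3) ≈ 0.6577.

0.6577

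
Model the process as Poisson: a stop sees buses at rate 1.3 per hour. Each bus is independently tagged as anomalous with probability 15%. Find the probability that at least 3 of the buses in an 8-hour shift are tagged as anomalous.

Thinning: the buses that are tagged as anomalous themselves form a Poisson process with rate 0.15 × 1.3 = 0.195 per hour.
Over the interval, μ = 0.195 × 8 = 1.56 (an 8-hour shift = 8 hours).
P(N ≥ 3) = 1 − P(N ≤ 2) ≈ 0.2064.

0.2064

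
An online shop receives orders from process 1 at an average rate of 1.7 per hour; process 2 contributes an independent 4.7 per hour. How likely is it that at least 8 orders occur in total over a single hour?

Independent Poisson processes superpose: combined rate λ = 1.7 + 4.7 = 6.4 per hour.
So μ = 6.4.
P(N ≥ 8) = 1 − P(N ≤ 7) ≈ 0.3127.

0.3127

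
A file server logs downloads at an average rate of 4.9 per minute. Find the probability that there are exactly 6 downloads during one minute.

0.1432

With mean μ = 4.9 per minute,
P(N = 6) = e^(−μ) μ^6/6! = e^(−4.9) · 4.9^6/720 ≈ 0.1432.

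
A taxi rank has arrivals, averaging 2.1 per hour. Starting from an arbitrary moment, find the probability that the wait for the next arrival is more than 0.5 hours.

The wait for the next event is exponential with rate λ = 2.1 per hour.
P(T > 0.5) = e^(−λt) = e^(−2.1 × 0.5) = e^(−1.05) ≈ 0.3499.

0.3499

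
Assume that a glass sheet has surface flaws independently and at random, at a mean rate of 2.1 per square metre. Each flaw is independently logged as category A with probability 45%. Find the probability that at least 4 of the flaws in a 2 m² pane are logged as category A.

Thinning: the flaws that are logged as category A themselves form a Poisson process with rate 0.45 × 2.1 = 0.945 per square metre.
Over the interval, μ = 0.945 × 2 = 1.89 (a 2 m² pane = 2 square metres).
P(N ≥ 4) = 1 − P(N ≤ 3) ≈ 0.1236.

0.1236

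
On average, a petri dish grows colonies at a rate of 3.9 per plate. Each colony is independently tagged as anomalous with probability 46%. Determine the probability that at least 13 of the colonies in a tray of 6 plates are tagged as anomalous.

Thinning: the colonies that are tagged as anomalous themselves form a Poisson process with rate 0.46 × 3.9 = 1.794 per plate.
Over the interval, μ = 1.794 × 6 = 10.764 (a tray of 6 plates = 6 plates).
P(N ≥ 13) = 1 − P(N ≤ 12) ≈ 0.2858.

0.2858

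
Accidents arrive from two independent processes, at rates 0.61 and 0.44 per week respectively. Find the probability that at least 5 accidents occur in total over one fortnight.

0.0621

Independent Poisson processes superpose: combined rate λ = 0.61 + 0.44 = 1.05 per week.
Over the interval, μ = 1.05 × 2 = 2.1 (a fortnight = 2 weeks).
P(N ≥ 5) = 1 − P(N ≤ 4) ≈ 0.0621.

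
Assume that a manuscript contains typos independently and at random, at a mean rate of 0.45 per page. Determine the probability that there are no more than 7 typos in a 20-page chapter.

0.3239

Over the interval, μ = 0.45 × 20 = 9 (a 20-page chapter = 20 pages).
P(N ≤ 7) = Σ_{j=0}^{7} e^(−μ) μ^j/j! ≈ 0.3239.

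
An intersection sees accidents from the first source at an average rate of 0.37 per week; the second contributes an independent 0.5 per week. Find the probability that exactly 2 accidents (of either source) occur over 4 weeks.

0.1865

Independent Poisson processes superpose: combined rate λ = 0.37 + 0.5 = 0.87 per week.
Over the interval, μ = 0.87 × 4 = 3.48 (4 weeks).
P(N = 2) = e^(−3.48) · 3.48^2/2! ≈ 0.1865.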